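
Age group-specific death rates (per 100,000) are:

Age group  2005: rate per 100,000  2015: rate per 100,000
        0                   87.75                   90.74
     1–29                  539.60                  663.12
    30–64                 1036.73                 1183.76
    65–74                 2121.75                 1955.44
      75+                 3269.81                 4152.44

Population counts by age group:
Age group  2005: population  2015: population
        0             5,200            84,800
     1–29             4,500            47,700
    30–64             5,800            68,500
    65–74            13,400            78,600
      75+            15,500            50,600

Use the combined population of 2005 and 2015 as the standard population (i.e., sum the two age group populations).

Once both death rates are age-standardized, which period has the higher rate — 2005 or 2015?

2015

Combined standard total = 374,600; weights = 0.2403, 0.1393, 0.1983, 0.2456, 0.1765.
2005: 0.2403×87.75 + 0.1393×539.60 + 0.1983×1036.73 + 0.2456×2121.75 + 0.1765×3269.81 = 1399.9709 per 100,000.
2015: 0.2403×90.74 + 0.1393×663.12 + 0.1983×1183.76 + 0.2456×1955.44 + 0.1765×4152.44 = 1561.9637 per 100,000.
The crude rates (1982.23 vs 1466.46) would put 2005 higher, but that reflects its age composition; once standardized to a common age structure, 2015 has the higher underlying rate.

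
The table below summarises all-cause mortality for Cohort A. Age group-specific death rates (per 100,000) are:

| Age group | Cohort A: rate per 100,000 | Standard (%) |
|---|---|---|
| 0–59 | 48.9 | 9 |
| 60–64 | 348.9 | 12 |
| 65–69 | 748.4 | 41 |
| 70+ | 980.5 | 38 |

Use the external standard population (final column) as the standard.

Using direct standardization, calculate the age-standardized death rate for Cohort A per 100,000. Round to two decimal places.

Standard weights: 0.09, 0.12, 0.41, 0.38.
Standardized rate: 0.0900×48.9 + 0.1200×348.9 + 0.4100×748.4 + 0.3800×980.5 = 725.7030 per 100,000.

725.70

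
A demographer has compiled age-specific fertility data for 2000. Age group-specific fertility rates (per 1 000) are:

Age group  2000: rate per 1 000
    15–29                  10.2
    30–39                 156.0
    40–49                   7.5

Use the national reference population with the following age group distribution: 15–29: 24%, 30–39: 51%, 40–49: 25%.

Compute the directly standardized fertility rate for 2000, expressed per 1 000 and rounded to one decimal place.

83.9

Standard weights: 0.24, 0.51, 0.25.
Standardized rate: 0.2400×10.2 + 0.5100×156.0 + 0.2500×7.5 = 83.8830 per 1 000.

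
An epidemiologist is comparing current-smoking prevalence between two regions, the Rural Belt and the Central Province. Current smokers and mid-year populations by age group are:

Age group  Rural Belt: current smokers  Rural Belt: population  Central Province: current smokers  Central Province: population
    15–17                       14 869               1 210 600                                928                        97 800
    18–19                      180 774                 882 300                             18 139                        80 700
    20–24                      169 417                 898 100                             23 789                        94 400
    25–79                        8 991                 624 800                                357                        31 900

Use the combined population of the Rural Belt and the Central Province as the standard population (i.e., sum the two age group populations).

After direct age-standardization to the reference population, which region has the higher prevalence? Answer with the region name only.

Central Province

Age-specific rates per 1 000 for the Rural Belt: 12.282, 204.889, 188.639, 14.390.
For the Central Province: 9.489, 224.771, 252.002, 11.191.
Combined standard total = 3 920 600; weights = 0.3337, 0.2456, 0.2532, 0.1675.
The Rural Belt: 0.3337×12.282 + 0.2456×204.889 + 0.2532×188.639 + 0.1675×14.390 = 104.5894 per 1 000.
The Central Province: 0.3337×9.489 + 0.2456×224.771 + 0.2532×252.002 + 0.1675×11.191 = 124.0450 per 1 000.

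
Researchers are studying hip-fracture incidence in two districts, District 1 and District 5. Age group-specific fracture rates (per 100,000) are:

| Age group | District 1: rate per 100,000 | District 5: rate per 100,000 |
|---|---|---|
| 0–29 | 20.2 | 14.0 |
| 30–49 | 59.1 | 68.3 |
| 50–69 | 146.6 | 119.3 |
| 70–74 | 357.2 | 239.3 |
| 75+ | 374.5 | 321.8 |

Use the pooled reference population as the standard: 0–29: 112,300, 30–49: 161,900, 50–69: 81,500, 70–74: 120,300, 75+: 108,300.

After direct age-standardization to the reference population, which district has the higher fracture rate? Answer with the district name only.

District 1

Standard total = 584,300; weights = 0.1922, 0.2771, 0.1395, 0.2059, 0.1853.
District 1: 0.1922×20.2 + 0.2771×59.1 + 0.1395×146.6 + 0.2059×357.2 + 0.1853×374.5 = 183.6628 per 100,000.
District 5: 0.1922×14.0 + 0.2771×68.3 + 0.1395×119.3 + 0.2059×239.3 + 0.1853×321.8 = 147.1704 per 100,000.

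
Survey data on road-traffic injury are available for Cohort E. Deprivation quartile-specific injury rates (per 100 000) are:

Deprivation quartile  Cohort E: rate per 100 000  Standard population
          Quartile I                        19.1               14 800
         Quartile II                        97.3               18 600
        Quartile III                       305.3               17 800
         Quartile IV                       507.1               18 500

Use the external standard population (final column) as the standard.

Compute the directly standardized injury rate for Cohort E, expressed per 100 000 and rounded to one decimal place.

Standard total = 69 700; weights = 0.2123, 0.2669, 0.2554, 0.2654.
Standardized rate: 0.2123×19.1 + 0.2669×97.3 + 0.2554×305.3 + 0.2654×507.1 = 242.5846 per 100 000.

242.6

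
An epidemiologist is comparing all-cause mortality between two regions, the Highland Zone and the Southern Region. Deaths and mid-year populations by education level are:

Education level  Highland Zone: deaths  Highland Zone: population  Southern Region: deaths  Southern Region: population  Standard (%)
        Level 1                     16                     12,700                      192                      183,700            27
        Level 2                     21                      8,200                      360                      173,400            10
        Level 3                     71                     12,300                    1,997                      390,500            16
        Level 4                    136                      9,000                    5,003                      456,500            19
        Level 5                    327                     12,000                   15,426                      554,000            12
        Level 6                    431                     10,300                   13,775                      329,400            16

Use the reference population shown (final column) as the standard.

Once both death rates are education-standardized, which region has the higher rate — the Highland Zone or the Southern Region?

Education-specific rates per 1,000 for the Highland Zone: 1.260, 2.561, 5.772, 15.111, 27.250, 41.845.
For the Southern Region: 1.045, 2.076, 5.114, 10.959, 27.845, 41.818.
Standard weights: 0.27, 0.10, 0.16, 0.19, 0.12, 0.16.
The Highland Zone: 0.2700×1.260 + 0.1000×2.561 + 0.1600×5.772 + 0.1900×15.111 + 0.1200×27.250 + 0.1600×41.845 = 14.3561 per 1,000.
The Southern Region: 0.2700×1.045 + 0.1000×2.076 + 0.1600×5.114 + 0.1900×10.959 + 0.1200×27.845 + 0.1600×41.818 = 13.4227 per 1,000.
The crude rates (15.53 vs 17.61) would put the Southern Region higher, but that reflects its education composition; once standardized to a common education structure, the Highland Zone has the higher underlying rate.

Highland Zone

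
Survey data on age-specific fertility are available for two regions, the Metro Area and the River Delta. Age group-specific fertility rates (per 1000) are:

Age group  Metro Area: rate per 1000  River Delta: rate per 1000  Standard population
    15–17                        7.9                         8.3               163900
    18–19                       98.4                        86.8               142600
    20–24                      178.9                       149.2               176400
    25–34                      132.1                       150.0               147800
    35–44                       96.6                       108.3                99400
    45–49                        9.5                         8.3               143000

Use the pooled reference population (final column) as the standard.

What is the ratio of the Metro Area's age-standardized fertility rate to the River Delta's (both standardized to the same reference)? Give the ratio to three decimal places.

Standard total = 873100; weights = 0.1877, 0.1633, 0.2020, 0.1693, 0.1138, 0.1638.
The Metro Area: 0.1877×7.9 + 0.1633×98.4 + 0.2020×178.9 + 0.1693×132.1 + 0.1138×96.6 + 0.1638×9.5 = 88.6147 per 1000.
The River Delta: 0.1877×8.3 + 0.1633×86.8 + 0.2020×149.2 + 0.1693×150.0 + 0.1138×108.3 + 0.1638×8.3 = 84.9603 per 1000.
Ratio = 88.6147 ÷ 84.9603 = 1.04301.

1.043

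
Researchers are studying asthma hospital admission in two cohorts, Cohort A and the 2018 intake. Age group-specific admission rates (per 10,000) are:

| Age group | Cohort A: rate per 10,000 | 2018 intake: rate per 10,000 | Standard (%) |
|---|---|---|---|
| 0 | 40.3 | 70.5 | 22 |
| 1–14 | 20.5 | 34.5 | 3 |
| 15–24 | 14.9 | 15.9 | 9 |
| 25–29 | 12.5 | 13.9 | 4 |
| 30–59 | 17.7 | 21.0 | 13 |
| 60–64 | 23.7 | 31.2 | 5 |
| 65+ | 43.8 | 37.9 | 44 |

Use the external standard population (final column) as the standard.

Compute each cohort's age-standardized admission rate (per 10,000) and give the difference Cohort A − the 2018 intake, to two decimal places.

Standard weights: 0.22, 0.03, 0.09, 0.04, 0.13, 0.05, 0.44.
Cohort A: 0.2200×40.3 + 0.0300×20.5 + 0.0900×14.9 + 0.0400×12.5 + 0.1300×17.7 + 0.0500×23.7 + 0.4400×43.8 = 34.0800 per 10,000.
The 2018 intake: 0.2200×70.5 + 0.0300×34.5 + 0.0900×15.9 + 0.0400×13.9 + 0.1300×21.0 + 0.0500×31.2 + 0.4400×37.9 = 39.4980 per 10,000.
Difference = 34.0800 − 39.4980 = -5.4180.

-5.42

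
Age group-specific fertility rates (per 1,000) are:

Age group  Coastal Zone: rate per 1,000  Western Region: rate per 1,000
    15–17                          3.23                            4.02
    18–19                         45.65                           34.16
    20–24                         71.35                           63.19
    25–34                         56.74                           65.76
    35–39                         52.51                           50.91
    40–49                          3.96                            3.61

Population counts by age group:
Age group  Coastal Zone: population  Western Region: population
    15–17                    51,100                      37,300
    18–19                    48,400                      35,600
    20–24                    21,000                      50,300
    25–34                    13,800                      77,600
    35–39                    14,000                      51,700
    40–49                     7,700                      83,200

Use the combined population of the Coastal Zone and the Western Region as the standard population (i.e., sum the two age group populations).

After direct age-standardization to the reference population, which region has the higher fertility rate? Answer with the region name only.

Combined standard total = 491,700; weights = 0.1798, 0.1708, 0.1450, 0.1859, 0.1336, 0.1849.
The Coastal Zone: 0.1798×3.23 + 0.1708×45.65 + 0.1450×71.35 + 0.1859×56.74 + 0.1336×52.51 + 0.1849×3.96 = 37.0211 per 1,000.
The Western Region: 0.1798×4.02 + 0.1708×34.16 + 0.1450×63.19 + 0.1859×65.76 + 0.1336×50.91 + 0.1849×3.61 = 35.4152 per 1,000.
The crude rates (34.75 vs 37.47) would put the Western Region higher, but that reflects its age composition; once standardized to a common age structure, the Coastal Zone has the higher underlying rate.

Coastal Zone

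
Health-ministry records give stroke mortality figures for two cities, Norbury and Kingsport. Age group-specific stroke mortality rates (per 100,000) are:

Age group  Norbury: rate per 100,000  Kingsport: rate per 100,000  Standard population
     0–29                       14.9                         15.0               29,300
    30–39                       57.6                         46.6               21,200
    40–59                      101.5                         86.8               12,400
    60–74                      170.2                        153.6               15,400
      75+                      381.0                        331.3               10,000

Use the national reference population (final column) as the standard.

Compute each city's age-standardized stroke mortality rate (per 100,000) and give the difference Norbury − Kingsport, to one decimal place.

13.2

Standard total = 88,300; weights = 0.3318, 0.2401, 0.1404, 0.1744, 0.1133.
Norbury: 0.3318×14.9 + 0.2401×57.6 + 0.1404×101.5 + 0.1744×170.2 + 0.1133×381.0 = 105.8592 per 100,000.
Kingsport: 0.3318×15.0 + 0.2401×46.6 + 0.1404×86.8 + 0.1744×153.6 + 0.1133×331.3 = 92.6634 per 100,000.
Difference = 105.8592 − 92.6634 = 13.1958.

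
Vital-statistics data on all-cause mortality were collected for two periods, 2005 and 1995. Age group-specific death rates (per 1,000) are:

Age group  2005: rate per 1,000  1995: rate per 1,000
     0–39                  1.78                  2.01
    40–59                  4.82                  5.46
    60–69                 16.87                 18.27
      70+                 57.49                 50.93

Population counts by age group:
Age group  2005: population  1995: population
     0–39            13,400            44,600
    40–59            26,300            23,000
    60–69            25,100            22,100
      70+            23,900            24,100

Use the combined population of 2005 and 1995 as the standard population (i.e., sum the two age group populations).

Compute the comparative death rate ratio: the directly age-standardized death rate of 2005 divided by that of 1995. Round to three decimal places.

1.055

Combined standard total = 202,500; weights = 0.2864, 0.2435, 0.2331, 0.2370.
2005: 0.2864×1.78 + 0.2435×4.82 + 0.2331×16.87 + 0.2370×57.49 = 19.2427 per 1,000.
1995: 0.2864×2.01 + 0.2435×5.46 + 0.2331×18.27 + 0.2370×50.93 = 18.2358 per 1,000.
Ratio = 19.2427 ÷ 18.2358 = 1.05522.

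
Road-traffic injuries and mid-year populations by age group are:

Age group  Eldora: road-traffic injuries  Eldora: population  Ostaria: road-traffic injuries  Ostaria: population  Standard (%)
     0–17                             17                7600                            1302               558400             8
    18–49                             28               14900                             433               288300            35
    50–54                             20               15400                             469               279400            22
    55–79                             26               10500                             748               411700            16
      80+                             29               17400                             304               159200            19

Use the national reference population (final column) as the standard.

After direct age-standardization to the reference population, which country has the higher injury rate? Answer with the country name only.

Eldora

Age-specific rates per 100000 for Eldora: 223.68, 187.92, 129.87, 247.62, 166.67.
For Ostaria: 233.17, 150.19, 167.86, 181.69, 190.95.
Standard weights: 0.08, 0.35, 0.22, 0.16, 0.19.
Eldora: 0.0800×223.68 + 0.3500×187.92 + 0.2200×129.87 + 0.1600×247.62 + 0.1900×166.67 = 183.5237 per 100000.
Ostaria: 0.0800×233.17 + 0.3500×150.19 + 0.2200×167.86 + 0.1600×181.69 + 0.1900×190.95 = 173.5003 per 100000.
The crude rates (182.37 vs 191.87) would put Ostaria higher, but that reflects its age composition; once standardized to a common age structure, Eldora has the higher underlying rate.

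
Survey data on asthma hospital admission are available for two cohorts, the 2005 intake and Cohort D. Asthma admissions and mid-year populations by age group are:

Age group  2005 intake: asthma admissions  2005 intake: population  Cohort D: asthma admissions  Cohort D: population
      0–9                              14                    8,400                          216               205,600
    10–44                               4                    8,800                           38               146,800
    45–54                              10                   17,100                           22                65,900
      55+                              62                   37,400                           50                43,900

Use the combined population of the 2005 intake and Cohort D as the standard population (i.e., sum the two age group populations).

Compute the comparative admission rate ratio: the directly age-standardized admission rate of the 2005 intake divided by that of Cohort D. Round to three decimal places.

1.585

Age-specific rates per 10,000 for the 2005 intake: 16.67, 4.55, 5.85, 16.58.
For Cohort D: 10.51, 2.59, 3.34, 11.39.
Combined standard total = 533,900; weights = 0.4008, 0.2914, 0.1555, 0.1523.
The 2005 intake: 0.4008×16.67 + 0.2914×4.55 + 0.1555×5.85 + 0.1523×16.58 = 11.4386 per 10,000.
Cohort D: 0.4008×10.51 + 0.2914×2.59 + 0.1555×3.34 + 0.1523×11.39 = 7.2187 per 10,000.
Ratio = 11.4386 ÷ 7.2187 = 1.58457.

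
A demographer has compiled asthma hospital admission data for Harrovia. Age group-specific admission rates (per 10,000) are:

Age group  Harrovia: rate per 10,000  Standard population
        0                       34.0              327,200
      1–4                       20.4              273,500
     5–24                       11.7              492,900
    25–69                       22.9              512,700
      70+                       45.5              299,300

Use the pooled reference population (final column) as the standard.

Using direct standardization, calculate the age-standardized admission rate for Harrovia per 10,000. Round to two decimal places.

25.10

Standard total = 1,905,600; weights = 0.1717, 0.1435, 0.2587, 0.2690, 0.1571.
Standardized rate: 0.1717×34.0 + 0.1435×20.4 + 0.2587×11.7 + 0.2690×22.9 + 0.1571×45.5 = 25.0998 per 10,000.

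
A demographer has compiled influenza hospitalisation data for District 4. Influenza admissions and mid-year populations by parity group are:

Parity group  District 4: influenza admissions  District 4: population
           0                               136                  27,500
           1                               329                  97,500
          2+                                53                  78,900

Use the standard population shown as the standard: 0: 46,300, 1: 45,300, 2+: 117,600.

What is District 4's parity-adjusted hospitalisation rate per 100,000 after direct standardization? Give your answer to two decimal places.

Parity-specific rates per 100,000 for District 4: 494.55, 337.44, 67.17.
Standard total = 209,200; weights = 0.2213, 0.2165, 0.5621.
Standardized rate: 0.2213×494.55 + 0.2165×337.44 + 0.5621×67.17 = 220.2816 per 100,000.

220.28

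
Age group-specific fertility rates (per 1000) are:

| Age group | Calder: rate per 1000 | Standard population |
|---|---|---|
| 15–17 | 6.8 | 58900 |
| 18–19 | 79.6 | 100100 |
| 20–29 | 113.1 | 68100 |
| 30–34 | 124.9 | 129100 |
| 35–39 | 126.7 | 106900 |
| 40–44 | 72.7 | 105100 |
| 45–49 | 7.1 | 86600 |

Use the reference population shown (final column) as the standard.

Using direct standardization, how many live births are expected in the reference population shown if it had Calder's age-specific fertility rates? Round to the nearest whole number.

Expected live births = Σ (standard pop × age-specific rate ÷ 1000)
= 58900×6.8/1000 + 100100×79.6/1000 + 68100×113.1/1000 + 129100×124.9/1000 + 106900×126.7/1000 + 105100×72.7/1000 + 86600×7.1/1000
= 400.52 + 7967.96 + 7702.11 + 16124.59 + 13544.23 + 7640.77 + 614.86 = 53995.04.

53995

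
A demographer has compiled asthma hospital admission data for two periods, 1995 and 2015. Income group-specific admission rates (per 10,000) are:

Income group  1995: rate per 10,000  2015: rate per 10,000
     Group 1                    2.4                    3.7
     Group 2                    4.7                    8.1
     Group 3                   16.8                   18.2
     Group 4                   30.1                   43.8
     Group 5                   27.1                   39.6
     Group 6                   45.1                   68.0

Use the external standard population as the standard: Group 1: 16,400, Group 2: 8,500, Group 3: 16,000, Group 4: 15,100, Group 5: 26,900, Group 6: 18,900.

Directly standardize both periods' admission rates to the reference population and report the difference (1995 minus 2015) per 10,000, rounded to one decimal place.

-10.3

Standard total = 101,800; weights = 0.1611, 0.0835, 0.1572, 0.1483, 0.2642, 0.1857.
1995: 0.1611×2.4 + 0.0835×4.7 + 0.1572×16.8 + 0.1483×30.1 + 0.2642×27.1 + 0.1857×45.1 = 23.4185 per 10,000.
2015: 0.1611×3.7 + 0.0835×8.1 + 0.1572×18.2 + 0.1483×43.8 + 0.2642×39.6 + 0.1857×68.0 = 33.7186 per 10,000.
Difference = 23.4185 − 33.7186 = -10.3001.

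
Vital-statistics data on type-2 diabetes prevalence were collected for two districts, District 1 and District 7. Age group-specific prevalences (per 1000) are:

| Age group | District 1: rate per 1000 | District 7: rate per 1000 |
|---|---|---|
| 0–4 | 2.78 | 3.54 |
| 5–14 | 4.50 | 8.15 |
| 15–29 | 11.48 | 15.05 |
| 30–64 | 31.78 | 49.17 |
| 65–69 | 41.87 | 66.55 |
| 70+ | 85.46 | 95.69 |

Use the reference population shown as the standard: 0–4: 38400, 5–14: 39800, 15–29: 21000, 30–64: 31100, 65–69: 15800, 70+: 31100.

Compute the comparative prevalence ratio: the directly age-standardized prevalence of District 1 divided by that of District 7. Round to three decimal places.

0.763

Standard total = 177200; weights = 0.2167, 0.2246, 0.1185, 0.1755, 0.0892, 0.1755.
District 1: 0.2167×2.78 + 0.2246×4.50 + 0.1185×11.48 + 0.1755×31.78 + 0.0892×41.87 + 0.1755×85.46 = 27.2835 per 1000.
District 7: 0.2167×3.54 + 0.2246×8.15 + 0.1185×15.05 + 0.1755×49.17 + 0.0892×66.55 + 0.1755×95.69 = 35.7392 per 1000.
Ratio = 27.2835 ÷ 35.7392 = 0.76341.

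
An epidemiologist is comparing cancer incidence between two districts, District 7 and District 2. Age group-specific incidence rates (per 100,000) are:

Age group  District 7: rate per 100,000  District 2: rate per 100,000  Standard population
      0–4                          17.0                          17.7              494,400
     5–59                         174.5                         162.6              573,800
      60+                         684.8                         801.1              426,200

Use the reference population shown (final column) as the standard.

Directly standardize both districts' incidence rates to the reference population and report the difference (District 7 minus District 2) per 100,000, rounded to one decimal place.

Standard total = 1,494,400; weights = 0.3308, 0.3840, 0.2852.
District 7: 0.3308×17.0 + 0.3840×174.5 + 0.2852×684.8 = 267.9300 per 100,000.
District 2: 0.3308×17.7 + 0.3840×162.6 + 0.2852×801.1 = 296.7610 per 100,000.
Difference = 267.9300 − 296.7610 = -28.8309.

-28.8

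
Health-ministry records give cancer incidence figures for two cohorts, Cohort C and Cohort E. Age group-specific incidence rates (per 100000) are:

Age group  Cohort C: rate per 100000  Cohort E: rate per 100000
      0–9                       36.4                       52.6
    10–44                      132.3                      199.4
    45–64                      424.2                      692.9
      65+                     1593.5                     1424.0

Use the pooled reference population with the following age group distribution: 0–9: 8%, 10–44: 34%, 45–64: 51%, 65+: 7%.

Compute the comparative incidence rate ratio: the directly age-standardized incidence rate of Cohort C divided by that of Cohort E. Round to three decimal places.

Standard weights: 0.08, 0.34, 0.51, 0.07.
Cohort C: 0.0800×36.4 + 0.3400×132.3 + 0.5100×424.2 + 0.0700×1593.5 = 375.7810 per 100000.
Cohort E: 0.0800×52.6 + 0.3400×199.4 + 0.5100×692.9 + 0.0700×1424.0 = 525.0630 per 100000.
Ratio = 375.7810 ÷ 525.0630 = 0.71569.

0.716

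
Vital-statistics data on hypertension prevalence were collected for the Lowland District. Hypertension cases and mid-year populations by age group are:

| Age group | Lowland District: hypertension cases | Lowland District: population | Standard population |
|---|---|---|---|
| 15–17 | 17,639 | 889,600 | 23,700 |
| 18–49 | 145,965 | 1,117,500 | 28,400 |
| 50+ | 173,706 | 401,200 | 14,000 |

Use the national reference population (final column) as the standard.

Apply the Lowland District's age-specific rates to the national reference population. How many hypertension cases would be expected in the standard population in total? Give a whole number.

Age-specific rates per 1,000 for the Lowland District: 19.828, 130.617, 432.966.
Expected hypertension cases = Σ (standard pop × age-specific rate ÷ 1,000)
= 23,700×19.828/1,000 + 28,400×130.617/1,000 + 14,000×432.966/1,000
= 469.92 + 3709.54 + 6061.53 = 10240.98.

10241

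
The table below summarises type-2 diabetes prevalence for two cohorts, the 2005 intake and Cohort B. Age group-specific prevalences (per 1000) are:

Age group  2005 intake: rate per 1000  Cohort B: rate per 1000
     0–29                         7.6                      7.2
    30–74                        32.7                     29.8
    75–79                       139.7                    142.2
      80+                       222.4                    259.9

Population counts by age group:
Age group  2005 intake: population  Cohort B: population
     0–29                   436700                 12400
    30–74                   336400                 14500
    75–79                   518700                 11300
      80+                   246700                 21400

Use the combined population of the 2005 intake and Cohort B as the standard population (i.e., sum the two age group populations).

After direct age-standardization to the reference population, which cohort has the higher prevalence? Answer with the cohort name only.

Combined standard total = 1598100; weights = 0.2810, 0.2196, 0.3316, 0.1678.
The 2005 intake: 0.2810×7.6 + 0.2196×32.7 + 0.3316×139.7 + 0.1678×222.4 = 92.9567 per 1000.
Cohort B: 0.2810×7.2 + 0.2196×29.8 + 0.3316×142.2 + 0.1678×259.9 = 99.3277 per 1000.

Cohort B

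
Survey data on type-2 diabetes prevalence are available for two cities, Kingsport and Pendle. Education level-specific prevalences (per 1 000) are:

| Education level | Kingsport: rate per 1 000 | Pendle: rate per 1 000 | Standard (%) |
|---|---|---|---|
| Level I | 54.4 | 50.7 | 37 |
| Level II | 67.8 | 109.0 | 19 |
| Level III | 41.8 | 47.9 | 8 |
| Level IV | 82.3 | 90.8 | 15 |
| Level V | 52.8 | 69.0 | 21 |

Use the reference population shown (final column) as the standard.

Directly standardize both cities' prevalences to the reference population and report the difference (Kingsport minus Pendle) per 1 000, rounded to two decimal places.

Standard weights: 0.37, 0.19, 0.08, 0.15, 0.21.
Kingsport: 0.3700×54.4 + 0.1900×67.8 + 0.0800×41.8 + 0.1500×82.3 + 0.2100×52.8 = 59.7870 per 1 000.
Pendle: 0.3700×50.7 + 0.1900×109.0 + 0.0800×47.9 + 0.1500×90.8 + 0.2100×69.0 = 71.4110 per 1 000.
Difference = 59.7870 − 71.4110 = -11.6240.

-11.62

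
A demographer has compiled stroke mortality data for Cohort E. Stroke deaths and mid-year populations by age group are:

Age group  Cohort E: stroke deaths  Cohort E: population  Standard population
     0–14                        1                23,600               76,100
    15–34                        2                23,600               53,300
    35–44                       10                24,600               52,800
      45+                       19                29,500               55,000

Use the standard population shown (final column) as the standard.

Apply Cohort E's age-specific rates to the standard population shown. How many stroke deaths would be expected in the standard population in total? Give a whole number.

65

Age-specific rates per 100,000 for Cohort E: 4.24, 8.47, 40.65, 64.41.
Expected stroke deaths = Σ (standard pop × age-specific rate ÷ 100,000)
= 76,100×4.24/100,000 + 53,300×8.47/100,000 + 52,800×40.65/100,000 + 55,000×64.41/100,000
= 3.22 + 4.52 + 21.46 + 35.42 = 64.63.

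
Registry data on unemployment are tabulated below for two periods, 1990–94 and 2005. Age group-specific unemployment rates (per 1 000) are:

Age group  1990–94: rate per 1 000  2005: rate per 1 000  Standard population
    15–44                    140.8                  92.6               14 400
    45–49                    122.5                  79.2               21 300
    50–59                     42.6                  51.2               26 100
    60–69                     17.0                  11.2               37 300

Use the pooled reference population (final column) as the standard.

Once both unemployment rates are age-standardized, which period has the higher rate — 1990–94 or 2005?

Standard total = 99 100; weights = 0.1453, 0.2149, 0.2634, 0.3764.
1990–94: 0.1453×140.8 + 0.2149×122.5 + 0.2634×42.6 + 0.3764×17.0 = 64.4070 per 1 000.
2005: 0.1453×92.6 + 0.2149×79.2 + 0.2634×51.2 + 0.3764×11.2 = 48.1784 per 1 000.

1990–94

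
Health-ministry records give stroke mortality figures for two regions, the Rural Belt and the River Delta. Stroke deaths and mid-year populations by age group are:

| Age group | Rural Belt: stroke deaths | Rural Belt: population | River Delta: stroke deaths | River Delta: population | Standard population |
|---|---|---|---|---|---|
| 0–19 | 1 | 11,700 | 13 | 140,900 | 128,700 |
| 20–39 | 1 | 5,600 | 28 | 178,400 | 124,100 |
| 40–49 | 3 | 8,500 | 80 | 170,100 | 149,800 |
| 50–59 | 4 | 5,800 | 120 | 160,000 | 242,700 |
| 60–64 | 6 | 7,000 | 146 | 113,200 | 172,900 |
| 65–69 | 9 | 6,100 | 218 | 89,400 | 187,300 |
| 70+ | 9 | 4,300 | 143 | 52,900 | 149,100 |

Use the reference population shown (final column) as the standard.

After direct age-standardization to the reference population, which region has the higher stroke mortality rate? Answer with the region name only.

Age-specific rates per 100,000 for the Rural Belt: 8.55, 17.86, 35.29, 68.97, 85.71, 147.54, 209.30.
For the River Delta: 9.23, 15.70, 47.03, 75.00, 128.98, 243.85, 270.32.
Standard total = 1,154,600; weights = 0.1115, 0.1075, 0.1297, 0.2102, 0.1497, 0.1622, 0.1291.
The Rural Belt: 0.1115×8.55 + 0.1075×17.86 + 0.1297×35.29 + 0.2102×68.97 + 0.1497×85.71 + 0.1622×147.54 + 0.1291×209.30 = 85.7461 per 100,000.
The River Delta: 0.1115×9.23 + 0.1075×15.70 + 0.1297×47.03 + 0.2102×75.00 + 0.1497×128.98 + 0.1622×243.85 + 0.1291×270.32 = 118.3617 per 100,000.

River Delta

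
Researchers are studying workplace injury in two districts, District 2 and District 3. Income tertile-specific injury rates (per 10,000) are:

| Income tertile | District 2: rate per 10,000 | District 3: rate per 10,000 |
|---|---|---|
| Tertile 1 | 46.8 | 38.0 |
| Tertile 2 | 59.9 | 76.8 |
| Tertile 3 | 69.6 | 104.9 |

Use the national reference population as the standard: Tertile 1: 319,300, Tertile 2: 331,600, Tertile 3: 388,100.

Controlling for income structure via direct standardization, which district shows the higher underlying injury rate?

Standard total = 1,039,000; weights = 0.3073, 0.3192, 0.3735.
District 2: 0.3073×46.8 + 0.3192×59.9 + 0.3735×69.6 = 59.4974 per 10,000.
District 3: 0.3073×38.0 + 0.3192×76.8 + 0.3735×104.9 = 75.3724 per 10,000.

District 3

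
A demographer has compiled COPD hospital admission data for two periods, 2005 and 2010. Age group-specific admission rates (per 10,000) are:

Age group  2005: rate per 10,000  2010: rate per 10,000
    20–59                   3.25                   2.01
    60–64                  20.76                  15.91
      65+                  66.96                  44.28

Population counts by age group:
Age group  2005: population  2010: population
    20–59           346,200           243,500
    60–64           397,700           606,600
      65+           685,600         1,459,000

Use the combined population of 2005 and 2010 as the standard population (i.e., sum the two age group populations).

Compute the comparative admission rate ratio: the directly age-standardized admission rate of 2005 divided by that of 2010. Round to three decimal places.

1.484

Combined standard total = 3,738,600; weights = 0.1577, 0.2686, 0.5736.
2005: 0.1577×3.25 + 0.2686×20.76 + 0.5736×66.96 = 44.5001 per 10,000.
2010: 0.1577×2.01 + 0.2686×15.91 + 0.5736×44.28 = 29.9916 per 10,000.
Ratio = 44.5001 ÷ 29.9916 = 1.48375.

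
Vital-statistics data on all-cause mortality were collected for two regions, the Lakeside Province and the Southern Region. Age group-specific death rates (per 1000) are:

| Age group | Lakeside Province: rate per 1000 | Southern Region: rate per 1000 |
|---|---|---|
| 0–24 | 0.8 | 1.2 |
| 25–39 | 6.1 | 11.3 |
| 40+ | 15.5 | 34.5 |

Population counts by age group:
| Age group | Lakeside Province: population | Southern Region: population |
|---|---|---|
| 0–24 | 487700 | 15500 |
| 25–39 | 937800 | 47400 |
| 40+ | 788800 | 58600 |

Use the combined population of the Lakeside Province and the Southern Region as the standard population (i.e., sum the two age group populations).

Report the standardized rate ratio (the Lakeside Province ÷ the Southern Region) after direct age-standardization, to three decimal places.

Combined standard total = 2335800; weights = 0.2154, 0.4218, 0.3628.
The Lakeside Province: 0.2154×0.8 + 0.4218×6.1 + 0.3628×15.5 = 8.3684 per 1000.
The Southern Region: 0.2154×1.2 + 0.4218×11.3 + 0.3628×34.5 = 17.5408 per 1000.
Ratio = 8.3684 ÷ 17.5408 = 0.47708.

0.477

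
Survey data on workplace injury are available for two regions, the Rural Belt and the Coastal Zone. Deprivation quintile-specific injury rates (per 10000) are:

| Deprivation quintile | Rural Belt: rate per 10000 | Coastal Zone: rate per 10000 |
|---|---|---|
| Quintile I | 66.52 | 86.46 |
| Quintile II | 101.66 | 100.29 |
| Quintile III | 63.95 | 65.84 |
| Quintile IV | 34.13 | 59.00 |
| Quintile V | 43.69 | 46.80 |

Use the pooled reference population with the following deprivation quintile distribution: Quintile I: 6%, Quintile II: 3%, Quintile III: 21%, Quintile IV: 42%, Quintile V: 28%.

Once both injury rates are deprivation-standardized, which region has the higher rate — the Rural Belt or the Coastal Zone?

Coastal Zone

Standard weights: 0.06, 0.03, 0.21, 0.42, 0.28.
The Rural Belt: 0.0600×66.52 + 0.0300×101.66 + 0.2100×63.95 + 0.4200×34.13 + 0.2800×43.69 = 47.0383 per 10000.
The Coastal Zone: 0.0600×86.46 + 0.0300×100.29 + 0.2100×65.84 + 0.4200×59.00 + 0.2800×46.80 = 59.9067 per 10000.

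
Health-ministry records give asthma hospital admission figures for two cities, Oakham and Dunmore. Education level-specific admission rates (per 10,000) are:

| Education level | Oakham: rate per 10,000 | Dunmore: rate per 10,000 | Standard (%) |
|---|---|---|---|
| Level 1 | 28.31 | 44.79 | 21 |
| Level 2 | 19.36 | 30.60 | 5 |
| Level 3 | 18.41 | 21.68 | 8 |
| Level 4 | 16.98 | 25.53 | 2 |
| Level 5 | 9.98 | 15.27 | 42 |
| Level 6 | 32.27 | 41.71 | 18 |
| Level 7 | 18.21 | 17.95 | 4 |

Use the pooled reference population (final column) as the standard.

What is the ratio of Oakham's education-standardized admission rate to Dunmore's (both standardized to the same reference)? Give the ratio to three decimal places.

Standard weights: 0.21, 0.05, 0.08, 0.02, 0.42, 0.18, 0.04.
Oakham: 0.2100×28.31 + 0.0500×19.36 + 0.0800×18.41 + 0.0200×16.98 + 0.4200×9.98 + 0.1800×32.27 + 0.0400×18.21 = 19.4541 per 10,000.
Dunmore: 0.2100×44.79 + 0.0500×30.60 + 0.0800×21.68 + 0.0200×25.53 + 0.4200×15.27 + 0.1800×41.71 + 0.0400×17.95 = 27.8201 per 10,000.
Ratio = 19.4541 ÷ 27.8201 = 0.69928.

0.699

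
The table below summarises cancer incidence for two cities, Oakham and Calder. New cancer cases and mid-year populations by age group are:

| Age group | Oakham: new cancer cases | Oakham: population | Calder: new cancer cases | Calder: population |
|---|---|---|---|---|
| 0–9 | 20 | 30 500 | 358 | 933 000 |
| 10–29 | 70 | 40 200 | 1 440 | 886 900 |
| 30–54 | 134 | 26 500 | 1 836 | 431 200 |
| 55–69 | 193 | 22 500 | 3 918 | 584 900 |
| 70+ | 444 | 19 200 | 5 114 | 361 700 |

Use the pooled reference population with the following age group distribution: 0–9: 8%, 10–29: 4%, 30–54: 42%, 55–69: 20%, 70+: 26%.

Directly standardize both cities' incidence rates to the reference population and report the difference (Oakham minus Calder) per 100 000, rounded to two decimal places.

307.42

Age-specific rates per 100 000 for Oakham: 65.57, 174.13, 505.66, 857.78, 2312.50.
For Calder: 38.37, 162.36, 425.79, 669.86, 1413.88.
Standard weights: 0.08, 0.04, 0.42, 0.20, 0.26.
Oakham: 0.0800×65.57 + 0.0400×174.13 + 0.4200×505.66 + 0.2000×857.78 + 0.2600×2312.50 = 997.3940 per 100 000.
Calder: 0.0800×38.37 + 0.0400×162.36 + 0.4200×425.79 + 0.2000×669.86 + 0.2600×1413.88 = 689.9755 per 100 000.
Difference = 997.3940 − 689.9755 = 307.4185.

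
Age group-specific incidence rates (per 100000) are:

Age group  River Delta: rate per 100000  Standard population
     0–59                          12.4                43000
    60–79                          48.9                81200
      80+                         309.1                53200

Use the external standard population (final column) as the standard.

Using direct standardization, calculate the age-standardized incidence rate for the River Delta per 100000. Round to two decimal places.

Standard total = 177400; weights = 0.2424, 0.4577, 0.2999.
Standardized rate: 0.2424×12.4 + 0.4577×48.9 + 0.2999×309.1 = 118.0834 per 100000.

118.08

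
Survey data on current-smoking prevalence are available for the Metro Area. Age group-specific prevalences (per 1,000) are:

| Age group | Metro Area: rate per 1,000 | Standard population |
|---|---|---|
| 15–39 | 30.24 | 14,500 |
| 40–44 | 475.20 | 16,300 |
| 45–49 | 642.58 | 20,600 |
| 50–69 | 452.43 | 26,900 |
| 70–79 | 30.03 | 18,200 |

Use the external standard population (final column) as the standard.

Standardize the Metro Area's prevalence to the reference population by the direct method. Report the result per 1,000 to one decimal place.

Standard total = 96,500; weights = 0.1503, 0.1689, 0.2135, 0.2788, 0.1886.
Standardized rate: 0.1503×30.24 + 0.1689×475.20 + 0.2135×642.58 + 0.2788×452.43 + 0.1886×30.03 = 353.7648 per 1,000.

353.8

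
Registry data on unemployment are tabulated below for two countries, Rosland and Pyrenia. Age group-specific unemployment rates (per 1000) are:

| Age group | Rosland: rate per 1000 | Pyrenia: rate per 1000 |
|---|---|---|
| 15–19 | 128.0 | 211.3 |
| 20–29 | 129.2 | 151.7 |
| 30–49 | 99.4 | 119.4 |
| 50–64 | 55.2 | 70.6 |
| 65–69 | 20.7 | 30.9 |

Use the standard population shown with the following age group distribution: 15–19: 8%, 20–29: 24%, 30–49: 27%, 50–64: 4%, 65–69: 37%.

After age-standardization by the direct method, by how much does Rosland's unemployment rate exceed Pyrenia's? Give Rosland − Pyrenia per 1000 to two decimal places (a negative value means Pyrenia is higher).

-21.85

Standard weights: 0.08, 0.24, 0.27, 0.04, 0.37.
Rosland: 0.0800×128.0 + 0.2400×129.2 + 0.2700×99.4 + 0.0400×55.2 + 0.3700×20.7 = 77.9530 per 1000.
Pyrenia: 0.0800×211.3 + 0.2400×151.7 + 0.2700×119.4 + 0.0400×70.6 + 0.3700×30.9 = 99.8070 per 1000.
Difference = 77.9530 − 99.8070 = -21.8540.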